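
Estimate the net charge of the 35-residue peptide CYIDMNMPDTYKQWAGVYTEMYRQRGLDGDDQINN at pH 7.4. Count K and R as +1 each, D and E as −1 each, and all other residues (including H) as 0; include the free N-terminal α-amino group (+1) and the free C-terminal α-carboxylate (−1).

-3

Positive (K, R): K12, R23, R25 → +3.
Negative (D, E): D4, D9, E20, D28, D30, D31 → −6.
The N-terminus (+1) and C-terminus (−1) cancel.
Net charge = (+3) + (−6) = −3.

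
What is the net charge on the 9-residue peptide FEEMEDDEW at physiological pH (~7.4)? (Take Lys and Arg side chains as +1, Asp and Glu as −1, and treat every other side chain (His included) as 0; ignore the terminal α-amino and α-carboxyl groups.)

Positive (K, R): none → +0.
Negative (D, E): E2, E3, E5, D6, D7, E8 → −6.
Net charge = (+0) + (−6) = −6.

-6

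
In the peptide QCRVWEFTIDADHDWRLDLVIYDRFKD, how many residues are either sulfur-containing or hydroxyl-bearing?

3

Sulfur-containing: C, M. Hydroxyl-bearing: S, T, Y.
Sulfur-containing residues here: C2 (1).
Hydroxyl-bearing residues here: T8, Y22 (2).
The two groups share no amino acid, so total = 1 + 2 = 3.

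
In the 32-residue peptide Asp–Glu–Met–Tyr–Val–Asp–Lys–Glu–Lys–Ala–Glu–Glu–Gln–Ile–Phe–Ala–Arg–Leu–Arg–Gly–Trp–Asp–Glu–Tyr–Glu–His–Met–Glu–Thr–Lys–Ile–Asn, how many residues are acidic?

10

Aspartate (D) and glutamate (E) have carboxylic-acid side chains and are the acidic amino acids.
Matching residues: Asp1, Glu2, Asp6, Glu8, Glu11, Glu12, Asp22, Glu23, Glu25, Glu28.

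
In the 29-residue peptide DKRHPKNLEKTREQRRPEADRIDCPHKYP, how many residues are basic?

11

K, R, and H are the three residues with basic side chains (ε-amine, guanidinium, and imidazole respectively).
Matching residues: K2, R3, H4, K6, K10, R12, R15, R16, R21, H26, K27.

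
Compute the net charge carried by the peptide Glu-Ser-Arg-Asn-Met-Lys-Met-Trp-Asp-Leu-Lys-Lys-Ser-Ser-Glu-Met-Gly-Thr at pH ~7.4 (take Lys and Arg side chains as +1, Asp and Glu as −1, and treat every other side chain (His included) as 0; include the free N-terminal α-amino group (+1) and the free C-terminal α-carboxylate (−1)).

Positive (K, R): Arg3, Lys6, Lys11, Lys12 → +4.
Negative (D, E): Glu1, Asp9, Glu15 → −3.
The N-terminus (+1) and C-terminus (−1) cancel.
Net charge = (+4) + (−3) = +1.

+1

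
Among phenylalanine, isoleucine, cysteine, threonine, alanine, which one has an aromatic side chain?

phenylalanine

The aromatic amino acids are Phe (F, benzyl), Trp (W, indole), and Tyr (Y, phenol).
Of the listed options, only phenylalanine belongs to this group.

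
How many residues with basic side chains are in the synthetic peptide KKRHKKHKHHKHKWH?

14

Lysine (K), arginine (R), and histidine (H) have basic, nitrogen-containing side chains.
Matching residues: K1, K2, R3, H4, K5, K6, H7, K8, H9, H10, K11, H12, K13, H15.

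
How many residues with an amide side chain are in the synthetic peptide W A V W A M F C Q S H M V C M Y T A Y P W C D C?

1

Asparagine (N) and glutamine (Q) have uncharged amide side chains.
Matching residues: Q9.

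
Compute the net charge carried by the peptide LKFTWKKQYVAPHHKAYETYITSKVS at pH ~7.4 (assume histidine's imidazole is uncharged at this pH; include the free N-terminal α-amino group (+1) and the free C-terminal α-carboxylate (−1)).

+4

Near pH 7.4, K and R contribute +1 each, D and E contribute −1 each, and every other side chain (His included, as stated) is uncharged.
Positive (K, R): K2, K6, K7, K15, K24 → +5.
Negative (D, E): E18 → −1.
The N-terminus (+1) and C-terminus (−1) cancel.
Net charge = (+5) + (−1) = +4.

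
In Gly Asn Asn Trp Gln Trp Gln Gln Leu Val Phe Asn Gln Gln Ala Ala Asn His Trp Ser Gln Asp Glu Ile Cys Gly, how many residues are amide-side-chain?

The amide-side-chain residues are Asn (N) and Gln (Q).
Matching residues: Asn2, Asn3, Gln5, Gln7, Gln8, Asn12, Gln13, Gln14, Asn17, Gln21.

10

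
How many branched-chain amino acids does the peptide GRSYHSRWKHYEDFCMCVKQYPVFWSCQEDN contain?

V, L, and I make up the branched-chain aliphatic group.
Matching residues: V18, V23.

2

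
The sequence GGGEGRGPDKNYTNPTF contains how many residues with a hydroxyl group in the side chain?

3

S, T, and Y are the three residues with a side-chain hydroxyl.
Matching residues: Y12, T13, T16.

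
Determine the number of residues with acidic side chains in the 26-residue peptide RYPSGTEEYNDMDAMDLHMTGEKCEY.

Aspartate (D) and glutamate (E) have carboxylic-acid side chains and are the acidic amino acids.
Matching residues: E7, E8, D11, D13, D16, E22, E25.

7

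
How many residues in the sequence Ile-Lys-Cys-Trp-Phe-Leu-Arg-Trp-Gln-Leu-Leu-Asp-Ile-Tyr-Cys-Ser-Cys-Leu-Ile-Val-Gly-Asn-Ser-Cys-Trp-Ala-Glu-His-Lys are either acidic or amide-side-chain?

4

Acidic: D, E. Amide-side-chain: N, Q.
Acidic residues here: Asp12, Glu27 (2).
Amide-side-chain residues here: Gln9, Asn22 (2).
The two groups share no amino acid, so total = 2 + 2 = 4.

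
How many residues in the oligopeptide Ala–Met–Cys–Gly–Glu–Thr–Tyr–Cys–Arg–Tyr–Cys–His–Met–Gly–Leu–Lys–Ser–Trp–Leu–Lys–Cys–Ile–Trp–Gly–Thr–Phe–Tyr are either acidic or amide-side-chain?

1

Acidic: D, E. Amide-side-chain: N, Q.
Acidic residues here: Glu5 (1).
Amide-side-chain residues here: none (0).
The two groups share no amino acid, so total = 1 + 0 = 1.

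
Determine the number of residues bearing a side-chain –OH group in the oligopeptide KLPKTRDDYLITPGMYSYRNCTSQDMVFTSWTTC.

12

Serine (S), threonine (T), and tyrosine (Y) each carry a hydroxyl group on the side chain.
Matching residues: T5, Y9, T12, Y16, S17, Y18, T22, S23, T29, S30, T32, T33.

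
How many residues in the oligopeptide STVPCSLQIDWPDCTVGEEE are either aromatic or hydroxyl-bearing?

Aromatic: F, W, Y. Hydroxyl-bearing: S, T, Y.
Aromatic residues here: W11 (1).
Hydroxyl-bearing residues here: S1, T2, S6, T15 (4).
(Y belongs to both groups, but none appear in this sequence.) Total = 1 + 4 = 5.

5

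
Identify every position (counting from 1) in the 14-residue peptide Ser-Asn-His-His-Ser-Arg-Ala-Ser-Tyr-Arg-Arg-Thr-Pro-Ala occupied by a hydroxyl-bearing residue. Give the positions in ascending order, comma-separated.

1, 5, 8, 9, 12

S, T, and Y are the three residues with a side-chain hydroxyl.
Matching residues: Ser1, Ser5, Ser8, Tyr9, Thr12.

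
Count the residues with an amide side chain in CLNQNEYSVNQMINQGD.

7

Asparagine (N) and glutamine (Q) have uncharged amide side chains.
Matching residues: N3, Q4, N5, N10, Q11, N14, Q15.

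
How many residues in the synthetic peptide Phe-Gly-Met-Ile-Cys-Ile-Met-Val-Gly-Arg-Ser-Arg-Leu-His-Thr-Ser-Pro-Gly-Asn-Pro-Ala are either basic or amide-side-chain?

4

Basic: H, K, R. Amide-side-chain: N, Q.
Basic residues here: Arg10, Arg12, His14 (3).
Amide-side-chain residues here: Asn19 (1).
The two groups share no amino acid, so total = 3 + 1 = 4.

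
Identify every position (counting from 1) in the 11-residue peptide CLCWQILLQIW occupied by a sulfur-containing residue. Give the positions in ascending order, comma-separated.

Cysteine (C, thiol) and methionine (M, thioether) are the two sulfur-containing amino acids.
Matching residues: C1, C3.

1, 3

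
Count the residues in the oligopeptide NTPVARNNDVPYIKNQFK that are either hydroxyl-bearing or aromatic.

Hydroxyl-bearing: S, T, Y. Aromatic: F, W, Y.
Hydroxyl-bearing residues here: T2, Y12 (2).
Aromatic residues here: Y12, F17 (2).
Y is in both groups, so the 1 Y residue must not be double-counted.
Total = 2 + 2 − 1 = 3.

3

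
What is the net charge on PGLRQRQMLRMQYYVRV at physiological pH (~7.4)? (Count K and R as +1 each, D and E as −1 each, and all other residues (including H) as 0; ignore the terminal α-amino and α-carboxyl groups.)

+4

Positive (K, R): R4, R6, R10, R16 → +4.
Negative (D, E): none → −0.
Net charge = (+4) + (−0) = +4.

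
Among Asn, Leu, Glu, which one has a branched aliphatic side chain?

Leu

V, L, and I make up the branched-chain aliphatic group.
Of the listed options, only Leu belongs to this group.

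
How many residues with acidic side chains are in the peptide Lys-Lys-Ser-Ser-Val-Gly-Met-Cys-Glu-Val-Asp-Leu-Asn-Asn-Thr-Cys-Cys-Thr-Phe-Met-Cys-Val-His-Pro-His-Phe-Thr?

2

Only D (aspartate) and E (glutamate) carry a side-chain carboxylic acid.
Matching residues: Glu9, Asp11.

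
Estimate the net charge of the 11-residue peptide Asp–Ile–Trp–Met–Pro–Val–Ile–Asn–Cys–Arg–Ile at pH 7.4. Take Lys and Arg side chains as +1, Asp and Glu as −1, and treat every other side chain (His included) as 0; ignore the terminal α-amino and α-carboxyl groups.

0

Positive (K, R): Arg10 → +1.
Negative (D, E): Asp1 → −1.
Net charge = (+1) + (−1) = 0.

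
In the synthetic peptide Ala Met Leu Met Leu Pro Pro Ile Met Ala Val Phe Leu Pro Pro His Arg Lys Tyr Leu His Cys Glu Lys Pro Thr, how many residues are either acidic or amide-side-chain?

1

Acidic: D, E. Amide-side-chain: N, Q.
Acidic residues here: Glu23 (1).
Amide-side-chain residues here: none (0).
The two groups share no amino acid, so total = 1 + 0 = 1.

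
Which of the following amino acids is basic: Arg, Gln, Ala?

K, R, and H are the three residues with basic side chains (ε-amine, guanidinium, and imidazole respectively).
Of the listed options, only Arg belongs to this group.

Arg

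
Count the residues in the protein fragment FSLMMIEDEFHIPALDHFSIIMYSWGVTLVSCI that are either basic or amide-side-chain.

2

Basic: H, K, R. Amide-side-chain: N, Q.
Basic residues here: H11, H17 (2).
Amide-side-chain residues here: none (0).
The two groups share no amino acid, so total = 2 + 0 = 2.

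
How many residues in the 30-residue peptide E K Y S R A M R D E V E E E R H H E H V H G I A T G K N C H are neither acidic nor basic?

Acidic: D, E. Basic: K, R, H. All other residues are neither.
Matching residues: Y3, S4, A6, M7, V11, V20, G22, I23, A24, T25, G26, N28, C29.

13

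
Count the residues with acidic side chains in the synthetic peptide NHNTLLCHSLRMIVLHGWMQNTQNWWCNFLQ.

Only D (aspartate) and E (glutamate) carry a side-chain carboxylic acid.
None of the 31 residues belong to this group.

0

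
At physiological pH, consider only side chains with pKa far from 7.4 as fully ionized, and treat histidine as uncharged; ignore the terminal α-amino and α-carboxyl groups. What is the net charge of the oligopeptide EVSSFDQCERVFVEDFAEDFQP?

At pH ~7.4 the Lys and Arg side chains are protonated (+1), the Asp and Glu side chains are deprotonated (−1), and with His taken as neutral all other side chains carry no charge.
Positive (K, R): R10 → +1.
Negative (D, E): E1, D6, E9, E14, D15, E18, D19 → −7.
Net charge = (+1) + (−7) = −6.

-6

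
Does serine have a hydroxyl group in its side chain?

S, T, and Y are the three residues with a side-chain hydroxyl.
Serine is in this group.

Yes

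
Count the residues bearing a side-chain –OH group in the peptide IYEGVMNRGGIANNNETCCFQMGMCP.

S, T, and Y are the three residues with a side-chain hydroxyl.
Matching residues: Y2, T17.

2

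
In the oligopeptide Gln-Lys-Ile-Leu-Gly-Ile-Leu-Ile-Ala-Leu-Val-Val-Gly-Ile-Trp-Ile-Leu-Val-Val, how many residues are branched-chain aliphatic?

13

Valine (V), leucine (L), and isoleucine (I) are the branched-chain amino acids.
Matching residues: Ile3, Leu4, Ile6, Leu7, Ile8, Leu10, Val11, Val12, Ile14, Ile16, Leu17, Val18, Val19.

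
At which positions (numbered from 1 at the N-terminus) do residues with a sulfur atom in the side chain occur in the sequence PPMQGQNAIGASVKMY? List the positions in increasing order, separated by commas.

The sulfur-bearing residues are cysteine (–SH) and methionine (–S–CH₃).
Matching residues: M3, M15.

3, 15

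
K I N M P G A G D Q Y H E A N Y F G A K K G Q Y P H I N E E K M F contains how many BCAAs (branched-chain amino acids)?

V, L, and I make up the branched-chain aliphatic group.
Matching residues: I2, I27.

2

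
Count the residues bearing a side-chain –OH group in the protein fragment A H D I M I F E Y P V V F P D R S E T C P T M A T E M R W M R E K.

The –OH-bearing residues are Ser, Thr (aliphatic alcohols), and Tyr (phenol).
Matching residues: Y9, S17, T19, T22, T25.

5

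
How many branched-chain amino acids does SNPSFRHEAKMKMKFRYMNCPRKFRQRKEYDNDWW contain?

Valine (V), leucine (L), and isoleucine (I) are the branched-chain amino acids.
None of the 35 residues belong to this group.

0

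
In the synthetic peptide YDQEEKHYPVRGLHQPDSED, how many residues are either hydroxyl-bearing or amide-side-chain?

5

Hydroxyl-bearing: S, T, Y. Amide-side-chain: N, Q.
Hydroxyl-bearing residues here: Y1, Y8, S18 (3).
Amide-side-chain residues here: Q3, Q15 (2).
The two groups share no amino acid, so total = 3 + 2 = 5.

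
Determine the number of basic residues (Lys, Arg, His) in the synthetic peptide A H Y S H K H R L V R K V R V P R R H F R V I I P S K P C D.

Matching residues: H2, H5, K6, H7, R8, R11, K12, R14, R17, R18, H19, R21, K27.

13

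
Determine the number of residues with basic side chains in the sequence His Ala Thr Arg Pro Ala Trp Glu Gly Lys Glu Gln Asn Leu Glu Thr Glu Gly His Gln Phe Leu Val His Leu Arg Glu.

6

The basic amino acids are Lys (K), Arg (R), and His (H).
Matching residues: His1, Arg4, Lys10, His19, His24, Arg26.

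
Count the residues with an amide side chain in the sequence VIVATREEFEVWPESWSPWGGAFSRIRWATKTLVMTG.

The amide-side-chain residues are Asn (N) and Gln (Q).
None of the 37 residues belong to this group.

0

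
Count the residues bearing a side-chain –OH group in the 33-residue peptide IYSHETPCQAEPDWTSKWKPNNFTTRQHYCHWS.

The –OH-bearing residues are Ser, Thr (aliphatic alcohols), and Tyr (phenol).
Matching residues: Y2, S3, T6, T15, S16, T24, T25, Y29, S33.

9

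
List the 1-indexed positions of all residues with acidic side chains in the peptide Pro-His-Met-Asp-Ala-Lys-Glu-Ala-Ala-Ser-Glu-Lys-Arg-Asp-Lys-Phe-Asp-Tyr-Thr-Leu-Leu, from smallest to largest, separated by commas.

4, 7, 11, 14, 17

The acidic residues are Asp (D) and Glu (E), whose side chains end in a carboxylate group.
Matching residues: Asp4, Glu7, Glu11, Asp14, Asp17.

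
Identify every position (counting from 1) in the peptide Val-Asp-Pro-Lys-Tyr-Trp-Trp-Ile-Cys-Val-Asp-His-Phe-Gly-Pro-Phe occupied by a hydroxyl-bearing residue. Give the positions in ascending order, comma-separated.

5

Matching residues: Tyr5.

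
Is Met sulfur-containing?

The sulfur-bearing residues are cysteine (–SH) and methionine (–S–CH₃).
Methionine is in this group.

Yes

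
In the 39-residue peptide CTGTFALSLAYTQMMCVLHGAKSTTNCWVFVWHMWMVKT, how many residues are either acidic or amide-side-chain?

Acidic: D, E. Amide-side-chain: N, Q.
Acidic residues here: none (0).
Amide-side-chain residues here: Q13, N26 (2).
The two groups share no amino acid, so total = 0 + 2 = 2.

2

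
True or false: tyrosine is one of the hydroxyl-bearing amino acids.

True

The –OH-bearing residues are Ser, Thr (aliphatic alcohols), and Tyr (phenol).
Tyrosine is in this group.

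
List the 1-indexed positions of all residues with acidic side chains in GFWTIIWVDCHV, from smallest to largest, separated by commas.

9

The acidic residues are Asp (D) and Glu (E), whose side chains end in a carboxylate group.
Matching residues: D9.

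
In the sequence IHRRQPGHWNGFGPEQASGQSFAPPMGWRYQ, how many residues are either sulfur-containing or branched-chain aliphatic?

2

Sulfur-containing: C, M. Branched-chain aliphatic: I, L, V.
Sulfur-containing residues here: M26 (1).
Branched-chain aliphatic residues here: I1 (1).
The two groups share no amino acid, so total = 1 + 1 = 2.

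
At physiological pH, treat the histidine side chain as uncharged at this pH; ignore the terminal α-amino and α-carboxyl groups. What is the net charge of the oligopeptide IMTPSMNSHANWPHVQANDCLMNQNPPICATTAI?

Near pH 7.4, K and R contribute +1 each, D and E contribute −1 each, and every other side chain (His included, as stated) is uncharged.
Positive (K, R): none → +0.
Negative (D, E): D19 → −1.
Net charge = (+0) + (−1) = −1.

-1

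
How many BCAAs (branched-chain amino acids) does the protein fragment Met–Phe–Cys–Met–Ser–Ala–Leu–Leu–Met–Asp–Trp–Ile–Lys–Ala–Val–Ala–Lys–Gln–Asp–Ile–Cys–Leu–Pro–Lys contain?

V, L, and I make up the branched-chain aliphatic group.
Matching residues: Leu7, Leu8, Ile12, Val15, Ile20, Leu22.

6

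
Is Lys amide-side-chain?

The amide-side-chain residues are Asn (N) and Gln (Q).
Lysine is not in this group.

No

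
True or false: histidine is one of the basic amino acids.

True

Lysine (K), arginine (R), and histidine (H) have basic, nitrogen-containing side chains.
Histidine is in this group.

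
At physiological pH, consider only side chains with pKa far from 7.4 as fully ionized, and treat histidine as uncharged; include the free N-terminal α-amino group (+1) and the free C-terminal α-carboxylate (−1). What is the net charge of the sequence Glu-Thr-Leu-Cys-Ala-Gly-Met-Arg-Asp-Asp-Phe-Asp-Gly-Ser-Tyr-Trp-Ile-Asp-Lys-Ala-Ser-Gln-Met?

-3

Near pH 7.4, K and R contribute +1 each, D and E contribute −1 each, and every other side chain (His included, as stated) is uncharged.
Positive (K, R): Arg8, Lys19 → +2.
Negative (D, E): Glu1, Asp9, Asp10, Asp12, Asp18 → −5.
The N-terminus (+1) and C-terminus (−1) cancel.
Net charge = (+2) + (−5) = −3.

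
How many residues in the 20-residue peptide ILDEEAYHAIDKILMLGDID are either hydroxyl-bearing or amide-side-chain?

1

Hydroxyl-bearing: S, T, Y. Amide-side-chain: N, Q.
Hydroxyl-bearing residues here: Y7 (1).
Amide-side-chain residues here: none (0).
The two groups share no amino acid, so total = 1 + 0 = 1.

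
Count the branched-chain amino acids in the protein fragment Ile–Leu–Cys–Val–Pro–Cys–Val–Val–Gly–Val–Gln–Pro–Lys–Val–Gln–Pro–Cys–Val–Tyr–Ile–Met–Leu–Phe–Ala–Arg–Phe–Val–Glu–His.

11

The BCAAs are Val, Leu, and Ile — aliphatic side chains with a branch point.
Matching residues: Ile1, Leu2, Val4, Val7, Val8, Val10, Val14, Val18, Ile20, Leu22, Val27.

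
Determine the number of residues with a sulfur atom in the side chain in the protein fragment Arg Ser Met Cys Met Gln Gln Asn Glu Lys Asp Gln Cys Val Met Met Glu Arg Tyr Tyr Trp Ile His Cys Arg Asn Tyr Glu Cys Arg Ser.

Only Cys (C) and Met (M) have a sulfur atom in the side chain.
Matching residues: Met3, Cys4, Met5, Cys13, Met15, Met16, Cys24, Cys29.

8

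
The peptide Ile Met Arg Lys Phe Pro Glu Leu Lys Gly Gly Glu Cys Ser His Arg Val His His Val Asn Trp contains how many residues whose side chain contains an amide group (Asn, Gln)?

Matching residues: Asn21.

1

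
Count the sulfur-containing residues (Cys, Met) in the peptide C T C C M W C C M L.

Matching residues: C1, C3, C4, M5, C7, C8, M9.

7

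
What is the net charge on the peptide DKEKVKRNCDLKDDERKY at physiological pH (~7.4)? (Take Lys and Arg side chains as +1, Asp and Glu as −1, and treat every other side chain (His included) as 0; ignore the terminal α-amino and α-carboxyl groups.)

+1

Positive (K, R): K2, K4, K6, R7, K12, R16, K17 → +7.
Negative (D, E): D1, E3, D10, D13, D14, E15 → −6.
Net charge = (+7) + (−6) = +1.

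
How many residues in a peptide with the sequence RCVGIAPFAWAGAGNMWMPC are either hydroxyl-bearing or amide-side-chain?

1

Hydroxyl-bearing: S, T, Y. Amide-side-chain: N, Q.
Hydroxyl-bearing residues here: none (0).
Amide-side-chain residues here: N15 (1).
The two groups share no amino acid, so total = 0 + 1 = 1.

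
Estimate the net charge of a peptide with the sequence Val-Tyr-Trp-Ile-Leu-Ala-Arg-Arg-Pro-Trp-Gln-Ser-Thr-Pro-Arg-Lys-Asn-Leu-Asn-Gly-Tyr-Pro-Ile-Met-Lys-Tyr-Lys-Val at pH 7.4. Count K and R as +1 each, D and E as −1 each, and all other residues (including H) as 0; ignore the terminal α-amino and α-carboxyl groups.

Positive (K, R): Arg7, Arg8, Arg15, Lys16, Lys25, Lys27 → +6.
Negative (D, E): none → −0.
Net charge = (+6) + (−0) = +6.

+6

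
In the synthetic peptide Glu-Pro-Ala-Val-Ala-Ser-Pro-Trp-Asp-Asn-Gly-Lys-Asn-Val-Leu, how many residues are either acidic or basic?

3

Acidic: D, E. Basic: H, K, R.
Acidic residues here: Glu1, Asp9 (2).
Basic residues here: Lys12 (1).
The two groups share no amino acid, so total = 2 + 1 = 3.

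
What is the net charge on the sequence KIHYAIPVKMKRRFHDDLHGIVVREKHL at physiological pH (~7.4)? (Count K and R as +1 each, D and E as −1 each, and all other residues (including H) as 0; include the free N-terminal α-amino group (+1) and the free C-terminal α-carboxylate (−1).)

+4

Positive (K, R): K1, K9, K11, R12, R13, R24, K26 → +7.
Negative (D, E): D16, D17, E25 → −3.
The N-terminus (+1) and C-terminus (−1) cancel.
Net charge = (+7) + (−3) = +4.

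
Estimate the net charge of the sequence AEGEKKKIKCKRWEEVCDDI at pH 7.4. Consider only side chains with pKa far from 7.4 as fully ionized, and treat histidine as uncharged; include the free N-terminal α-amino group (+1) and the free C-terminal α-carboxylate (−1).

The side chains ionized at physiological pH are Lys/Arg (+1) and Asp/Glu (−1); with His treated as neutral, nothing else contributes.
Positive (K, R): K5, K6, K7, K9, K11, R12 → +6.
Negative (D, E): E2, E4, E14, E15, D18, D19 → −6.
The N-terminus (+1) and C-terminus (−1) cancel.
Net charge = (+6) + (−6) = 0.

0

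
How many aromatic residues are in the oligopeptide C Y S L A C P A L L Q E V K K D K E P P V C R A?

F, W, and Y each carry an aromatic ring on the side chain.
Matching residues: Y2.

1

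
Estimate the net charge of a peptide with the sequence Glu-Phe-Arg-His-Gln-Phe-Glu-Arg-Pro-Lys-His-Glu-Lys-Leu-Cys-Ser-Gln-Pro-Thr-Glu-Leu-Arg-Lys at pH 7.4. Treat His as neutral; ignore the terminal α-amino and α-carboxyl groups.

+2

Near pH 7.4, K and R contribute +1 each, D and E contribute −1 each, and every other side chain (His included, as stated) is uncharged.
Positive (K, R): Arg3, Arg8, Lys10, Lys13, Arg22, Lys23 → +6.
Negative (D, E): Glu1, Glu7, Glu12, Glu20 → −4.
Net charge = (+6) + (−4) = +2.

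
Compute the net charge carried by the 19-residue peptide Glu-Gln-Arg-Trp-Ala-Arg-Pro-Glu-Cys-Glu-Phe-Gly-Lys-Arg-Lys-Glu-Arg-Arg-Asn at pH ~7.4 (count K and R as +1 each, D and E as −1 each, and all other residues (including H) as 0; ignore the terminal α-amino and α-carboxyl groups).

Positive (K, R): Arg3, Arg6, Lys13, Arg14, Lys15, Arg17, Arg18 → +7.
Negative (D, E): Glu1, Glu8, Glu10, Glu16 → −4.
Net charge = (+7) + (−4) = +3.

+3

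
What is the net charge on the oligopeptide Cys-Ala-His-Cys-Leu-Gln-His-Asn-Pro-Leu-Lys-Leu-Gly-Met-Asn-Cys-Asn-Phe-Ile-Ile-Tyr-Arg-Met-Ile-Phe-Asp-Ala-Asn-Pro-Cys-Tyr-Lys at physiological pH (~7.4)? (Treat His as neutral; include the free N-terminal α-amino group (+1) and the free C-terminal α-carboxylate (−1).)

+2

The side chains ionized at physiological pH are Lys/Arg (+1) and Asp/Glu (−1); with His treated as neutral, nothing else contributes.
Positive (K, R): Lys11, Arg22, Lys32 → +3.
Negative (D, E): Asp26 → −1.
The N-terminus (+1) and C-terminus (−1) cancel.
Net charge = (+3) + (−1) = +2.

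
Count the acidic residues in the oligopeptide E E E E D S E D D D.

Only D (aspartate) and E (glutamate) carry a side-chain carboxylic acid.
Matching residues: E1, E2, E3, E4, D5, E7, D8, D9, D10.

9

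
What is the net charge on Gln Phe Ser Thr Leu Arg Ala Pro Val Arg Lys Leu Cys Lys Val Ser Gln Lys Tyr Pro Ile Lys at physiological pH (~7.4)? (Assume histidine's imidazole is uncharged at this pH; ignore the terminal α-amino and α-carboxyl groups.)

+6

At pH ~7.4 the Lys and Arg side chains are protonated (+1), the Asp and Glu side chains are deprotonated (−1), and with His taken as neutral all other side chains carry no charge.
Positive (K, R): Arg6, Arg10, Lys11, Lys14, Lys18, Lys22 → +6.
Negative (D, E): none → −0.
Net charge = (+6) + (−0) = +6.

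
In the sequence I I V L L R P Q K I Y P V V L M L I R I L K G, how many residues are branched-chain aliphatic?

13

V, L, and I make up the branched-chain aliphatic group.
Matching residues: I1, I2, V3, L4, L5, I10, V13, V14, L15, L17, I18, I20, L21.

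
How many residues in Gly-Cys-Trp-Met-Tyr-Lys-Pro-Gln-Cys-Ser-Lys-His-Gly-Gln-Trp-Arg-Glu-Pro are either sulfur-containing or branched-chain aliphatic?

Sulfur-containing: C, M. Branched-chain aliphatic: I, L, V.
Sulfur-containing residues here: Cys2, Met4, Cys9 (3).
Branched-chain aliphatic residues here: none (0).
The two groups share no amino acid, so total = 3 + 0 = 3.

3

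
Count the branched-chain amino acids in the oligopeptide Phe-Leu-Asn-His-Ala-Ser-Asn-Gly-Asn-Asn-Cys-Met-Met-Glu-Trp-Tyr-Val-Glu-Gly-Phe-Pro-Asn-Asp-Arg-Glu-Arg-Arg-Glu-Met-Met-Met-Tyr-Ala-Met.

2

The BCAAs are Val, Leu, and Ile — aliphatic side chains with a branch point.
Matching residues: Leu2, Val17.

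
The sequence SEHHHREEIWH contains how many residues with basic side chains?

K, R, and H are the three residues with basic side chains (ε-amine, guanidinium, and imidazole respectively).
Matching residues: H3, H4, H5, R6, H11.

5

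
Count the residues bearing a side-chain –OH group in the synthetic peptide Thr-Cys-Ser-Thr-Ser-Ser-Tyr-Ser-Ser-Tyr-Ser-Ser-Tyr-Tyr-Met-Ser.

14

Serine (S), threonine (T), and tyrosine (Y) each carry a hydroxyl group on the side chain.
Matching residues: Thr1, Ser3, Thr4, Ser5, Ser6, Tyr7, Ser8, Ser9, Tyr10, Ser11, Ser12, Tyr13, Tyr14, Ser16.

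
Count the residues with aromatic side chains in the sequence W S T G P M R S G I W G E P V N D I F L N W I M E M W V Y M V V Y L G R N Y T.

The aromatic amino acids are Phe (F, benzyl), Trp (W, indole), and Tyr (Y, phenol).
Matching residues: W1, W11, F19, W22, W27, Y29, Y33, Y38.

8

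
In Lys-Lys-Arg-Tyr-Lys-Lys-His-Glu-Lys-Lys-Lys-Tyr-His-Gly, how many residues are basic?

10

K, R, and H are the three residues with basic side chains (ε-amine, guanidinium, and imidazole respectively).
Matching residues: Lys1, Lys2, Arg3, Lys5, Lys6, His7, Lys9, Lys10, Lys11, His13.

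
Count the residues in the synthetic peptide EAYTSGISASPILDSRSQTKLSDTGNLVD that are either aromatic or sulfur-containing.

Aromatic: F, W, Y. Sulfur-containing: C, M.
Aromatic residues here: Y3 (1).
Sulfur-containing residues here: none (0).
The two groups share no amino acid, so total = 1 + 0 = 1.

1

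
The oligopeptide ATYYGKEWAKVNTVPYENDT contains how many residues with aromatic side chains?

4

F, W, and Y each carry an aromatic ring on the side chain.
Matching residues: Y3, Y4, W8, Y16.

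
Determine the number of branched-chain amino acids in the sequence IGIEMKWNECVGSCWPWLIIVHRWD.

The BCAAs are Val, Leu, and Ile — aliphatic side chains with a branch point.
Matching residues: I1, I3, V11, L18, I19, I20, V21.

7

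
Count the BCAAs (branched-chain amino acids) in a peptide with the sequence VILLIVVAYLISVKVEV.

The BCAAs are Val, Leu, and Ile — aliphatic side chains with a branch point.
Matching residues: V1, I2, L3, L4, I5, V6, V7, L10, I11, V13, V15, V17.

12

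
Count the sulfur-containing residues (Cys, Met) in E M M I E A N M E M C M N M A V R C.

8

Matching residues: M2, M3, M8, M10, C11, M12, M14, C18.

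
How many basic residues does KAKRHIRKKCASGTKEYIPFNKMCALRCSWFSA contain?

Lysine (K), arginine (R), and histidine (H) have basic, nitrogen-containing side chains.
Matching residues: K1, K3, R4, H5, R7, K8, K9, K15, K22, R27.

10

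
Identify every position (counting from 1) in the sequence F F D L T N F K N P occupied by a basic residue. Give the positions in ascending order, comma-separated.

The basic amino acids are Lys (K), Arg (R), and His (H).
Matching residues: K8.

8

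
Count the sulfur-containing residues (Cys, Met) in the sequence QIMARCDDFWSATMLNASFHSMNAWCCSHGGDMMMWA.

9

Matching residues: M3, C6, M14, M22, C26, C27, M33, M34, M35.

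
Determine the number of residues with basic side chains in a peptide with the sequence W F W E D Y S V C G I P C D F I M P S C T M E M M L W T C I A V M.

0

K, R, and H are the three residues with basic side chains (ε-amine, guanidinium, and imidazole respectively).
None of the 33 residues belong to this group.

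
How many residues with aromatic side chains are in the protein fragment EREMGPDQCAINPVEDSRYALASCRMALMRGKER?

The aromatic amino acids are Phe (F, benzyl), Trp (W, indole), and Tyr (Y, phenol).
Matching residues: Y19.

1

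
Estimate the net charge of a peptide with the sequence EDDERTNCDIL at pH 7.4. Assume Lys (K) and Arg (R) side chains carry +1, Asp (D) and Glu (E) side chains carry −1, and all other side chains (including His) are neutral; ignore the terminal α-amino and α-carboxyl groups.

Positive (K, R): R5 → +1.
Negative (D, E): E1, D2, D3, E4, D9 → −5.
Net charge = (+1) + (−5) = −4.

-4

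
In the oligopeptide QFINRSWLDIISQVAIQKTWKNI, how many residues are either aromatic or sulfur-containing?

3

Aromatic: F, W, Y. Sulfur-containing: C, M.
Aromatic residues here: F2, W7, W20 (3).
Sulfur-containing residues here: none (0).
The two groups share no amino acid, so total = 3 + 0 = 3.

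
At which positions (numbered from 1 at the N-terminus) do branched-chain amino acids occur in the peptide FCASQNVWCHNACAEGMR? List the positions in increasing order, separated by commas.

7

The BCAAs are Val, Leu, and Ile — aliphatic side chains with a branch point.
Matching residues: V7.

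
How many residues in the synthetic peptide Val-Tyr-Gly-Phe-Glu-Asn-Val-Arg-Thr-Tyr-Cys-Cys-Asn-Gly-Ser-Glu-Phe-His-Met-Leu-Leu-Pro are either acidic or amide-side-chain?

4

Acidic: D, E. Amide-side-chain: N, Q.
Acidic residues here: Glu5, Glu16 (2).
Amide-side-chain residues here: Asn6, Asn13 (2).
The two groups share no amino acid, so total = 2 + 2 = 4.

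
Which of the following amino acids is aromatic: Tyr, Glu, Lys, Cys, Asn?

The aromatic amino acids are Phe (F, benzyl), Trp (W, indole), and Tyr (Y, phenol).
Of the listed options, only Tyr belongs to this group.

Tyr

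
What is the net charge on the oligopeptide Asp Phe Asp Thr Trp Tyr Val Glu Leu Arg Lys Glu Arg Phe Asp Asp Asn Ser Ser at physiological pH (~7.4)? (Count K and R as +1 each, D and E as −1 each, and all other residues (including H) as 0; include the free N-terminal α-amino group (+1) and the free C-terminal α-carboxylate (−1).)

-3

Positive (K, R): Arg10, Lys11, Arg13 → +3.
Negative (D, E): Asp1, Asp3, Glu8, Glu12, Asp15, Asp16 → −6.
The N-terminus (+1) and C-terminus (−1) cancel.
Net charge = (+3) + (−6) = −3.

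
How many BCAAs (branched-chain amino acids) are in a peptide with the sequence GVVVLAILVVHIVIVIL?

14

The BCAAs are Val, Leu, and Ile — aliphatic side chains with a branch point.
Matching residues: V2, V3, V4, L5, I7, L8, V9, V10, I12, V13, I14, V15, I16, L17.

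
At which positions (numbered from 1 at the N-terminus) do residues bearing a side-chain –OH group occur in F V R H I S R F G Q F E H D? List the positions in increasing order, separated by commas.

S, T, and Y are the three residues with a side-chain hydroxyl.
Matching residues: S6.

6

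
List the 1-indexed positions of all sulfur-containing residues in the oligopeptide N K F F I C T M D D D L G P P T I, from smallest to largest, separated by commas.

6, 8

The sulfur-bearing residues are cysteine (–SH) and methionine (–S–CH₃).
Matching residues: C6, M8.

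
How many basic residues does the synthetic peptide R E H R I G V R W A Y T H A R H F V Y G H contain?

The basic amino acids are Lys (K), Arg (R), and His (H).
Matching residues: R1, H3, R4, R8, H13, R15, H16, H21.

8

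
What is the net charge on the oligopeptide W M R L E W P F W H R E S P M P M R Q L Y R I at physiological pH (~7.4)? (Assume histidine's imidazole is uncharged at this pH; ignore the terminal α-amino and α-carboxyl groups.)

At pH ~7.4 the Lys and Arg side chains are protonated (+1), the Asp and Glu side chains are deprotonated (−1), and with His taken as neutral all other side chains carry no charge.
Positive (K, R): R3, R11, R18, R22 → +4.
Negative (D, E): E5, E12 → −2.
Net charge = (+4) + (−2) = +2.

+2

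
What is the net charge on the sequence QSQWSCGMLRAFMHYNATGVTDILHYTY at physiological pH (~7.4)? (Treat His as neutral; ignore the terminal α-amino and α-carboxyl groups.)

Near pH 7.4, K and R contribute +1 each, D and E contribute −1 each, and every other side chain (His included, as stated) is uncharged.
Positive (K, R): R10 → +1.
Negative (D, E): D22 → −1.
Net charge = (+1) + (−1) = 0.

0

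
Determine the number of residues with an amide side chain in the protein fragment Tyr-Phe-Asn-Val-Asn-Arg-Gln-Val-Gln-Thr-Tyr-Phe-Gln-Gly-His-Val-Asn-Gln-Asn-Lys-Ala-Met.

8

Asparagine (N) and glutamine (Q) have uncharged amide side chains.
Matching residues: Asn3, Asn5, Gln7, Gln9, Gln13, Asn17, Gln18, Asn19.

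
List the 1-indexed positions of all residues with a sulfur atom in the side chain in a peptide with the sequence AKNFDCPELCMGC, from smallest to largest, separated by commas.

6, 10, 11, 13

The sulfur-bearing residues are cysteine (–SH) and methionine (–S–CH₃).
Matching residues: C6, C10, M11, C13.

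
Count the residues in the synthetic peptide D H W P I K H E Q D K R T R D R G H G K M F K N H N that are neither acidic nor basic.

11

Acidic: D, E. Basic: K, R, H. All other residues are neither.
Matching residues: W3, P4, I5, Q9, T13, G17, G19, M21, F22, N24, N26.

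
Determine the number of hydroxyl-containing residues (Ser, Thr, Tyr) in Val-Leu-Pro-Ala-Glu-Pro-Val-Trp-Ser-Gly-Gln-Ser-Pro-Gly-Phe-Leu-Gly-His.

2

Matching residues: Ser9, Ser12.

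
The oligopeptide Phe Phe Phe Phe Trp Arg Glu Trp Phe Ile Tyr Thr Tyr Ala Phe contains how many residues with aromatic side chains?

The aromatic amino acids are Phe (F, benzyl), Trp (W, indole), and Tyr (Y, phenol).
Matching residues: Phe1, Phe2, Phe3, Phe4, Trp5, Trp8, Phe9, Tyr11, Tyr13, Phe15.

10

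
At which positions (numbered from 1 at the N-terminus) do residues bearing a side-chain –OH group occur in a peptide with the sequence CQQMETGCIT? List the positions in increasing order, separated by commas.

The –OH-bearing residues are Ser, Thr (aliphatic alcohols), and Tyr (phenol).
Matching residues: T6, T10.

6, 10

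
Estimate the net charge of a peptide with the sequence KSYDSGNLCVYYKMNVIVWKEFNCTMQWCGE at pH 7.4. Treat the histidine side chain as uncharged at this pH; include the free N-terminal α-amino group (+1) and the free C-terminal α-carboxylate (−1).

The side chains ionized at physiological pH are Lys/Arg (+1) and Asp/Glu (−1); with His treated as neutral, nothing else contributes.
Positive (K, R): K1, K13, K20 → +3.
Negative (D, E): D4, E21, E31 → −3.
The N-terminus (+1) and C-terminus (−1) cancel.
Net charge = (+3) + (−3) = 0.

0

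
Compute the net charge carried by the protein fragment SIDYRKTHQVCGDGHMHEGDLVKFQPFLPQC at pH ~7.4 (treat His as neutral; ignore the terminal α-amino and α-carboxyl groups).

-1

Near pH 7.4, K and R contribute +1 each, D and E contribute −1 each, and every other side chain (His included, as stated) is uncharged.
Positive (K, R): R5, K6, K23 → +3.
Negative (D, E): D3, D13, E18, D20 → −4.
Net charge = (+3) + (−4) = −1.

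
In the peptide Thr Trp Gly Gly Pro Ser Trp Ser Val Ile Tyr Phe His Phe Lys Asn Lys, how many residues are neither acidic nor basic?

Acidic: D, E. Basic: K, R, H. All other residues are neither.
Matching residues: Thr1, Trp2, Gly3, Gly4, Pro5, Ser6, Trp7, Ser8, Val9, Ile10, Tyr11, Phe12, Phe14, Asn16.

14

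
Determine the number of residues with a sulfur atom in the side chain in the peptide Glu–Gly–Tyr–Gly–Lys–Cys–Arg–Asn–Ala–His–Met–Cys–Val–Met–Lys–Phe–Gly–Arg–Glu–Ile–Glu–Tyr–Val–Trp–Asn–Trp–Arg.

Only Cys (C) and Met (M) have a sulfur atom in the side chain.
Matching residues: Cys6, Met11, Cys12, Met14.

4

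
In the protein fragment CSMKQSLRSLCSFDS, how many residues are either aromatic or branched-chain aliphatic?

3

Aromatic: F, W, Y. Branched-chain aliphatic: I, L, V.
Aromatic residues here: F13 (1).
Branched-chain aliphatic residues here: L7, L10 (2).
The two groups share no amino acid, so total = 1 + 2 = 3.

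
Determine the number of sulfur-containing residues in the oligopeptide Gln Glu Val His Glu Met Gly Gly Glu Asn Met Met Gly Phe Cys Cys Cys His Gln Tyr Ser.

Cysteine (C, thiol) and methionine (M, thioether) are the two sulfur-containing amino acids.
Matching residues: Met6, Met11, Met12, Cys15, Cys16, Cys17.

6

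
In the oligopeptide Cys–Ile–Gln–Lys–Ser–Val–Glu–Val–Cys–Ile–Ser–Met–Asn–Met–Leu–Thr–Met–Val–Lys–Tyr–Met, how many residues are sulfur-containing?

6

Cysteine (C, thiol) and methionine (M, thioether) are the two sulfur-containing amino acids.
Matching residues: Cys1, Cys9, Met12, Met14, Met17, Met21.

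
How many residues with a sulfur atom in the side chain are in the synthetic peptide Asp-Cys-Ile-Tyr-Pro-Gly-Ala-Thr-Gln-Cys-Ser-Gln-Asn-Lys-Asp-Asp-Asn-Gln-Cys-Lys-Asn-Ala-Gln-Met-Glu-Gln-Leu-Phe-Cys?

5

The sulfur-bearing residues are cysteine (–SH) and methionine (–S–CH₃).
Matching residues: Cys2, Cys10, Cys19, Met24, Cys29.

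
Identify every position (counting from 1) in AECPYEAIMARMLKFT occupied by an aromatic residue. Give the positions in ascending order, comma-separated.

5, 15

F, W, and Y each carry an aromatic ring on the side chain.
Matching residues: Y5, F15.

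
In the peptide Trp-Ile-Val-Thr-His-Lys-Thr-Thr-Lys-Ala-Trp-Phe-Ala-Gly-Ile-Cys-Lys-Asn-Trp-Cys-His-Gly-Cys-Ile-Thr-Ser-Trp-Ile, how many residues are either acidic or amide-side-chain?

Acidic: D, E. Amide-side-chain: N, Q.
Acidic residues here: none (0).
Amide-side-chain residues here: Asn18 (1).
The two groups share no amino acid, so total = 0 + 1 = 1.

1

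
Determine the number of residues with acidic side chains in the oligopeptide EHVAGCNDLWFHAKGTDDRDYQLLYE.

6

The acidic residues are Asp (D) and Glu (E), whose side chains end in a carboxylate group.
Matching residues: E1, D8, D17, D18, D20, E26.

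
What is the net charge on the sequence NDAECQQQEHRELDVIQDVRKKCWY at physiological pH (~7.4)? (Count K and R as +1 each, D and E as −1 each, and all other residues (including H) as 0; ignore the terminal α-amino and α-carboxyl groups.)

-2

Positive (K, R): R11, R20, K21, K22 → +4.
Negative (D, E): D2, E4, E9, E12, D14, D18 → −6.
Net charge = (+4) + (−6) = −2.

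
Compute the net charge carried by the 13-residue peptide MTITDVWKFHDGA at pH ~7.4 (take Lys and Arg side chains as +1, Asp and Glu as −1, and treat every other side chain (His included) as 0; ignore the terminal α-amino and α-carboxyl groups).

Positive (K, R): K8 → +1.
Negative (D, E): D5, D11 → −2.
Net charge = (+1) + (−2) = −1.

-1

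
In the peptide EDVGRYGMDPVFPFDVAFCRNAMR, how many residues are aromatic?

Phenylalanine (F), tryptophan (W), and tyrosine (Y) have aromatic ring side chains.
Matching residues: Y6, F12, F14, F18.

4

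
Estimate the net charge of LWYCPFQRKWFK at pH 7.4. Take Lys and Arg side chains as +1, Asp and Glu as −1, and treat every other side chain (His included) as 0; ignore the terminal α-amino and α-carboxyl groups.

+3

Positive (K, R): R8, K9, K12 → +3.
Negative (D, E): none → −0.
Net charge = (+3) + (−0) = +3.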